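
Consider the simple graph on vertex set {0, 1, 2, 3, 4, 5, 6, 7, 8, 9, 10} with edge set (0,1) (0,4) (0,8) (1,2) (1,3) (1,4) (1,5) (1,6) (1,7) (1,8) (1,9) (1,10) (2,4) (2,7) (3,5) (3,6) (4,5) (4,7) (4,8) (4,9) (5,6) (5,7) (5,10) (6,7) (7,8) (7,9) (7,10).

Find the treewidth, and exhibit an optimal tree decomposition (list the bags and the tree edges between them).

Treewidth 3.
One optimal decomposition is:
Bags: B1 = {1, 2, 4, 7}  B2 = {1, 4, 7, 8}  B3 = {1, 4, 5, 7}  B4 = {1, 4, 7, 9}  B5 = {1, 5, 6, 7}  B6 = {1, 5, 7, 10}  B7 = {0, 1, 4, 8}  B8 = {1, 3, 5, 6}
Tree: B1–B2, B2–B3, B1–B4, B3–B5, B3–B6, B2–B7, B5–B8

Every bag has size at most 4, so the width is 4 − 1 = 3 and tw(G) ≤ 3. Conversely, {0, 1, 4, 8} is a clique of size 4, and the vertices of any clique must share a bag in every tree decomposition; so some bag has ≥ 4 vertices and tw(G) ≥ 3. Hence tw(G) = 3 exactly.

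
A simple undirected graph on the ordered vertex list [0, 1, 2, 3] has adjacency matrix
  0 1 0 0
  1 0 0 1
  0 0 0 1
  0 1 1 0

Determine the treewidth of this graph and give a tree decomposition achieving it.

Every bag has size at most 2, so the width is 2 − 1 = 1 and tw(G) ≤ 1. G has an edge, so its treewidth is at least 1. Hence tw(G) = 1 exactly.

Treewidth 1.
One optimal decomposition is:
Bags: B1 = {1, 3}  B2 = {2, 3}  B3 = {0, 1}
Tree: B1–B2, B1–B3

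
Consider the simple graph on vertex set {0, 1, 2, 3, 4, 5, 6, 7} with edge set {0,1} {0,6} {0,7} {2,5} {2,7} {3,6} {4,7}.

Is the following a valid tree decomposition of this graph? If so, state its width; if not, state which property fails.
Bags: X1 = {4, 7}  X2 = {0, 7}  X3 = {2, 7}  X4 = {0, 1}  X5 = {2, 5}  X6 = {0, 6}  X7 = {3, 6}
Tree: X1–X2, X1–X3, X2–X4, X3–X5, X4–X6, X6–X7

Yes; width 1.

Every vertex of G appears in some bag (union = {0, 1, 2, 3, 4, 5, 6, 7}); every edge is covered by a bag; and for each vertex v the set of bags containing v is connected in the bag tree. The decomposition is therefore valid. The largest bag has 2 vertices, so the width is 1.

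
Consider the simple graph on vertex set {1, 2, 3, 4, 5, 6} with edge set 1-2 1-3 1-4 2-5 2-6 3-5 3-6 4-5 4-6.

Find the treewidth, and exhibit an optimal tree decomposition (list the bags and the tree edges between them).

Each bag holds 4 vertices, so the decomposition has width 3, which upper-bounds the treewidth. For the lower bound: the 4 vertex sets {4,5}, {3,6}, {1}, {2} are disjoint, each induces a connected subgraph, and every pair is joined by at least one edge of G. Contracting each set to a single vertex therefore yields K_{4} as a minor, and since treewidth is minor-monotone, tw(G) ≥ tw(K_{4}) = 3. Therefore the treewidth is 3.

Treewidth 3.
One such decomposition:
Bags: B1 = {1, 4, 5, 6}  B2 = {1, 3, 5, 6}  B3 = {1, 2, 5, 6}
Tree: B1–B2, B2–B3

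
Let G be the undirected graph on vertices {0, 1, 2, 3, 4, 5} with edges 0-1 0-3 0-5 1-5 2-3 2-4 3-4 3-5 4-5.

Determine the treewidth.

A width-2 tree decomposition is:
Bags: B1 = {3, 4, 5}  B2 = {0, 3, 5}  B3 = {2, 3, 4}  B4 = {0, 1, 5}
Tree: B1–B2, B1–B3, B2–B4
The largest bag has 3 vertices, giving width 2; this decomposition certifies tw(G) ≤ 2. On the other hand G contains the 3-clique {0, 1, 5}. A clique must lie in a single bag of any decomposition, so no decomposition can have width below 2. Combining the bounds, tw(G) = 2.

2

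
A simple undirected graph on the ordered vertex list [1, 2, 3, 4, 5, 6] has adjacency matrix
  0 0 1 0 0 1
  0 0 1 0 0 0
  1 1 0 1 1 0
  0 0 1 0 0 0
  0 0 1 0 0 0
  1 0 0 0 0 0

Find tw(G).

1

A width-1 tree decomposition is:
Bags: B1 = {2, 3}  B2 = {3, 4}  B3 = {1, 3}  B4 = {3, 5}  B5 = {1, 6}
Tree: B1–B2, B1–B3, B1–B4, B3–B5
Every bag has size at most 2, so the width is 2 − 1 = 1 and tw(G) ≤ 1. Since G has at least one edge (e.g. 3–2), it is not an edgeless graph, so tw(G) ≥ 1. Hence tw(G) = 1 exactly.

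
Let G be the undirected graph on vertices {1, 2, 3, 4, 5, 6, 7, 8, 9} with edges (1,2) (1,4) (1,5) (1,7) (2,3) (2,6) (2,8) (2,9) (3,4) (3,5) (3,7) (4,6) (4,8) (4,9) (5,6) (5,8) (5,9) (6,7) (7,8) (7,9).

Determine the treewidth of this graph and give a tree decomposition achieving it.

The largest bag has 5 vertices, giving width 4; this decomposition certifies tw(G) ≤ 4. For the lower bound: the 5 vertex sets {1,7}, {2,3}, {4,9}, {5}, {8} are disjoint, each induces a connected subgraph, and every pair is joined by at least one edge of G. Contracting each set to a single vertex therefore yields K_{5} as a minor, and since treewidth is minor-monotone, tw(G) ≥ tw(K_{5}) = 4. Hence tw(G) = 4 exactly.

Treewidth 4.
One such decomposition:
Bags: B1 = {1, 2, 4, 5, 7}  B2 = {2, 3, 4, 5, 7}  B3 = {2, 4, 5, 7, 9}  B4 = {2, 4, 5, 7, 8}  B5 = {2, 4, 5, 6, 7}
Tree: B1–B2, B2–B3, B3–B4, B4–B5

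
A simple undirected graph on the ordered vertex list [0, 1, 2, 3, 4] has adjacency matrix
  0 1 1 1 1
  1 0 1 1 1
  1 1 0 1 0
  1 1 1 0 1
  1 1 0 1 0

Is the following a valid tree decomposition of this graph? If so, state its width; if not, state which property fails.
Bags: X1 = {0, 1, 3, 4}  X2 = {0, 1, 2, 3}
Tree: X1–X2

Yes; width 3.

Every vertex of G appears in some bag (union = {0, 1, 2, 3, 4}); every edge is covered by a bag; and for each vertex v the set of bags containing v is connected in the bag tree. The decomposition is therefore valid. The largest bag has 4 vertices, so the width is 3.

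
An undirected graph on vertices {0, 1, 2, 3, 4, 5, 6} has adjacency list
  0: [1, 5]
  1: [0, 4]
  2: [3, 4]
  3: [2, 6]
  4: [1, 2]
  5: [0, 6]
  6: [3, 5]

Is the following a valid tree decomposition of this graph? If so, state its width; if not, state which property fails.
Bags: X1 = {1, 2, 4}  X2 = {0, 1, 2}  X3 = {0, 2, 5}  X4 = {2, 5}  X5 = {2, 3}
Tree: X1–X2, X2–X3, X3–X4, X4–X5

A tree decomposition must satisfy three properties: every vertex lies in some bag; for every edge, both endpoints lie together in some bag; and for every vertex, the bags containing it form a connected subtree. Here vertex 6 appears in no bag, so the decomposition is invalid.

No — vertex 6 appears in no bag.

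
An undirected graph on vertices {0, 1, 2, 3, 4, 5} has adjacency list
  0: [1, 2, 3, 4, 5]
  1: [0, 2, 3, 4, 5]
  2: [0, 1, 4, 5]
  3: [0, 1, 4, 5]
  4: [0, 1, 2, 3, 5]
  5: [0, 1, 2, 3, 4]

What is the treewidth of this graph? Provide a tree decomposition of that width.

Treewidth 4.
Bags: B1 = {0, 1, 2, 4, 5}  B2 = {0, 1, 3, 4, 5}
Tree: B1–B2

Every bag has size at most 5, so the width is 5 − 1 = 4 and tw(G) ≤ 4. Conversely, {0, 1, 2, 4, 5} is a clique of size 5, and the vertices of any clique must share a bag in every tree decomposition; so some bag has ≥ 5 vertices and tw(G) ≥ 4. Therefore the treewidth is 4.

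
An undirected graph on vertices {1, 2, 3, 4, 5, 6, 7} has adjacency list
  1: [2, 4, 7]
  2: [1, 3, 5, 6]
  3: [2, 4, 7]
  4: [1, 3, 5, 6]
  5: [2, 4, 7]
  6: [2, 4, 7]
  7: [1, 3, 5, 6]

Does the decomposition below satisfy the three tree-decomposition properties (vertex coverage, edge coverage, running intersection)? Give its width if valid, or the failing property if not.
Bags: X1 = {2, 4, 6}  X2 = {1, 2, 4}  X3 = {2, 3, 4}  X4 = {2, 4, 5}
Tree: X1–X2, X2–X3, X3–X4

A tree decomposition must satisfy three properties: every vertex lies in some bag; for every edge, both endpoints lie together in some bag; and for every vertex, the bags containing it form a connected subtree. Here vertex 7 appears in no bag, so the decomposition is invalid.

No — vertex 7 appears in no bag.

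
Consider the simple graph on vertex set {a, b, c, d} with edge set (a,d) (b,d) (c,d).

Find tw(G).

1

A width-1 tree decomposition is:
Bags: B1 = {c, d}  B2 = {b, d}  B3 = {a, d}
Tree: B1–B2, B1–B3
Every bag has size at most 2, so the width is 2 − 1 = 1 and tw(G) ≤ 1. Since G has at least one edge (e.g. d–c), it is not an edgeless graph, so tw(G) ≥ 1. Hence tw(G) = 1 exactly.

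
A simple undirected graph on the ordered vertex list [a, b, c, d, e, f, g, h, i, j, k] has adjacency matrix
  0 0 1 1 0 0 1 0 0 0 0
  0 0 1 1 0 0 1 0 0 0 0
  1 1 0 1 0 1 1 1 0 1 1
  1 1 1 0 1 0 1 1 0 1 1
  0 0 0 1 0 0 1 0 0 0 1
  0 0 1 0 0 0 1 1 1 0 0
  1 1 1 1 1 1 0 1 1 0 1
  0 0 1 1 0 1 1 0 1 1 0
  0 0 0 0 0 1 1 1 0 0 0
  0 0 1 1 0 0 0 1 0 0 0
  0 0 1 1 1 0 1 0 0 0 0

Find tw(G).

3

A width-3 tree decomposition is:
Bags: B1 = {c, d, g, k}  B2 = {c, d, g, h}  B3 = {a, c, d, g}  B4 = {c, f, g, h}  B5 = {c, d, h, j}  B6 = {b, c, d, g}  B7 = {f, g, h, i}  B8 = {d, e, g, k}
Tree: B1–B2, B1–B3, B2–B4, B2–B5, B3–B6, B4–B7, B1–B8
Every bag has size at most 4, so the width is 4 − 1 = 3 and tw(G) ≤ 3. For the lower bound, the 4 vertices {d, e, g, k} are pairwise adjacent, and any tree decomposition puts a clique entirely inside one bag — forcing width ≥ 3. The upper and lower bounds meet at 3, so that is the treewidth.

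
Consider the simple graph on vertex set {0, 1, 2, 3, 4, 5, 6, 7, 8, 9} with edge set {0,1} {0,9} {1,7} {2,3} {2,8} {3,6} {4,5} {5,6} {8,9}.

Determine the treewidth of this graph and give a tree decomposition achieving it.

Each bag holds 2 vertices, so the decomposition has width 1, which upper-bounds the treewidth. Since G has at least one edge (e.g. 4–5), it is not an edgeless graph, so tw(G) ≥ 1. Hence tw(G) = 1 exactly.

Treewidth 1.
One such decomposition:
Bags: B1 = {4, 5}  B2 = {5, 6}  B3 = {3, 6}  B4 = {2, 3}  B5 = {2, 8}  B6 = {8, 9}  B7 = {0, 9}  B8 = {0, 1}  B9 = {1, 7}
Tree: B1–B2, B2–B3, B3–B4, B4–B5, B5–B6, B6–B7, B7–B8, B8–B9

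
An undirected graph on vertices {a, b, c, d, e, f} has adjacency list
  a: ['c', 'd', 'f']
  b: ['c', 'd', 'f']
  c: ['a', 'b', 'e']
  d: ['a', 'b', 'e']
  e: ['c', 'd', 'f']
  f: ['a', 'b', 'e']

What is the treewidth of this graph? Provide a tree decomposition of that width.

Every bag has size at most 4, so the width is 4 − 1 = 3 and tw(G) ≤ 3. For the lower bound: the 4 vertex sets {b,f}, {c,e}, {a}, {d} are disjoint, each induces a connected subgraph, and every pair is joined by at least one edge of G. Contracting each set to a single vertex therefore yields K_{4} as a minor, and since treewidth is minor-monotone, tw(G) ≥ tw(K_{4}) = 3. Combining the bounds, tw(G) = 3.

Treewidth 3.
One such decomposition:
Bags: B1 = {a, b, e, f}  B2 = {a, b, c, e}  B3 = {a, b, d, e}
Tree: B1–B2, B2–B3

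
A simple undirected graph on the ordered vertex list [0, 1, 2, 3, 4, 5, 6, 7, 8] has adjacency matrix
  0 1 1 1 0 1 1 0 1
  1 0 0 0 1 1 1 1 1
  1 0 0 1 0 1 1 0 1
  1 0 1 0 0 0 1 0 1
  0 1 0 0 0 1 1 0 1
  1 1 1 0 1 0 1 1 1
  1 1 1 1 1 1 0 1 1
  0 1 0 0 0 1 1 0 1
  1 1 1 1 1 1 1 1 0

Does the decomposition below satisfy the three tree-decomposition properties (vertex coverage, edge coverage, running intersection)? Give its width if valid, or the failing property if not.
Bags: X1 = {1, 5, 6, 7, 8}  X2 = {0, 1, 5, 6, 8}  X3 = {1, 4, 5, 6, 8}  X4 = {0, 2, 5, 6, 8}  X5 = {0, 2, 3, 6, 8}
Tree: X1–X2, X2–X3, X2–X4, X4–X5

Yes; width 4.

Checking the three conditions: (i) the bags cover all of {0, 1, 2, 3, 4, 5, 6, 7, 8}; (ii) for each edge, some bag contains both endpoints; (iii) the bags containing any fixed vertex form a subtree. All hold, so the decomposition is valid with width 5 − 1 = 4.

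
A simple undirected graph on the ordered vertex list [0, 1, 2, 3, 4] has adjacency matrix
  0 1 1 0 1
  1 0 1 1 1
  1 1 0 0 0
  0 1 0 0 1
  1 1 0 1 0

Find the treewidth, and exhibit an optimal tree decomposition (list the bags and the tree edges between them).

Treewidth 2.
One optimal decomposition is:
Bags: B1 = {0, 1, 2}  B2 = {0, 1, 4}  B3 = {1, 3, 4}
Tree: B1–B2, B2–B3

The largest bag has 3 vertices, giving width 2; this decomposition certifies tw(G) ≤ 2. On the other hand G contains the 3-clique {0, 1, 2}. A clique must lie in a single bag of any decomposition, so no decomposition can have width below 2. Combining the bounds, tw(G) = 2.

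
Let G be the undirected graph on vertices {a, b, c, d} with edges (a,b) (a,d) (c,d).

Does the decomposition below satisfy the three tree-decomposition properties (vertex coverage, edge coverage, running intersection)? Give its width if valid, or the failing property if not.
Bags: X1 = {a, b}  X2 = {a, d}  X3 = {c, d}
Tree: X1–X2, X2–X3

Vertex coverage: the bags together contain {a, b, c, d}, the full vertex set. Edge coverage: each edge of G has both endpoints in at least one bag. Running intersection: for every vertex, the bags containing it form a connected subtree. All three properties hold, so this is a valid tree decomposition of width max|bag| − 1 = 1, and hence tw(G) ≤ 1.

Yes; width 1.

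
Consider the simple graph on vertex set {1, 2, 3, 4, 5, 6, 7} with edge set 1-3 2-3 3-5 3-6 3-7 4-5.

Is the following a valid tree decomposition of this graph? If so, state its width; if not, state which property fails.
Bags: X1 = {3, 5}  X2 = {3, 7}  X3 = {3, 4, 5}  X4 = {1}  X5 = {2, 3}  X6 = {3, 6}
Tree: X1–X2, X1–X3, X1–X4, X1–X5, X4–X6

A tree decomposition must satisfy three properties: every vertex lies in some bag; for every edge, both endpoints lie together in some bag; and for every vertex, the bags containing it form a connected subtree. Here edge (3,1) lies in no bag, so the decomposition is invalid.

No — edge (3,1) lies in no bag.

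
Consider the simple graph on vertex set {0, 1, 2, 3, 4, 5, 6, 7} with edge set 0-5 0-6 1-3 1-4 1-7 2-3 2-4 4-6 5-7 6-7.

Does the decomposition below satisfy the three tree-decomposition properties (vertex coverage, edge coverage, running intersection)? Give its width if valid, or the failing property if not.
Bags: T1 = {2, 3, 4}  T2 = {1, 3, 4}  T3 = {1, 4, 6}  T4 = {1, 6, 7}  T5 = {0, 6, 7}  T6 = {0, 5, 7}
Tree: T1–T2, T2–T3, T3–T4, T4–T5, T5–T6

Vertex coverage: the bags together contain {0, 1, 2, 3, 4, 5, 6, 7}, the full vertex set. Edge coverage: each edge of G has both endpoints in at least one bag. Running intersection: for every vertex, the bags containing it form a connected subtree. All three properties hold, so this is a valid tree decomposition of width max|bag| − 1 = 2, and hence tw(G) ≤ 2.

Yes; width 2.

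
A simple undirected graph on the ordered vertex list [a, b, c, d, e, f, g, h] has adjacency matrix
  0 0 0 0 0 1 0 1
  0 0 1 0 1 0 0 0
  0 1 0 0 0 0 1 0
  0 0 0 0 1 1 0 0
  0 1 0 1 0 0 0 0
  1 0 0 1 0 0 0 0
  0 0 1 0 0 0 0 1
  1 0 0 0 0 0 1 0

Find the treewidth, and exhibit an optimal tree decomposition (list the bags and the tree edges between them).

Treewidth 2.
One optimal decomposition is:
Bags: B1 = {d, e, f}  B2 = {a, e, f}  B3 = {a, e, h}  B4 = {e, g, h}  B5 = {c, e, g}  B6 = {b, c, e}
Tree: B1–B2, B2–B3, B3–B4, B4–B5, B5–B6

Each bag holds 3 vertices, so the decomposition has width 2, which upper-bounds the treewidth. The edges e–d–f–a–h–g–c–b–e form a cycle, so G is not a tree and its treewidth is at least 2. Combining the bounds, tw(G) = 2.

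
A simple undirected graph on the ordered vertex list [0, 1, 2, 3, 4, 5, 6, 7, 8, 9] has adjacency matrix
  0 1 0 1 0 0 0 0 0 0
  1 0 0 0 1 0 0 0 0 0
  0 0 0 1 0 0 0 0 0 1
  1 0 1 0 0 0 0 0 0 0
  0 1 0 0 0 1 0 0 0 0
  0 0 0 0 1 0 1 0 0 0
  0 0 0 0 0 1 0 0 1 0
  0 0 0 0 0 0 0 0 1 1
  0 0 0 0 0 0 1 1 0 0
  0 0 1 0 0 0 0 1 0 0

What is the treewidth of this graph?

A width-2 tree decomposition is:
Bags: B1 = {4, 5, 6}  B2 = {4, 6, 8}  B3 = {4, 7, 8}  B4 = {4, 7, 9}  B5 = {2, 4, 9}  B6 = {2, 3, 4}  B7 = {0, 3, 4}  B8 = {0, 1, 4}
Tree: B1–B2, B2–B3, B3–B4, B4–B5, B5–B6, B6–B7, B7–B8
Each bag holds 3 vertices, so the decomposition has width 2, which upper-bounds the treewidth. The edges 4–5–6–8–7–9–2–3–0–1–4 form a cycle, so G is not a tree and its treewidth is at least 2. Hence tw(G) = 2 exactly.

2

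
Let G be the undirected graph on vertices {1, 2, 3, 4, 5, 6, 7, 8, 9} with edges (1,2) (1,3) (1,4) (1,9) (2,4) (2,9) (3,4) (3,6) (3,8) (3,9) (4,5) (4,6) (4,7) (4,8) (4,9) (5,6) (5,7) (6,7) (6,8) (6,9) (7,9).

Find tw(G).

3

A width-3 tree decomposition is:
Bags: B1 = {4, 6, 7, 9}  B2 = {3, 4, 6, 9}  B3 = {1, 3, 4, 9}  B4 = {3, 4, 6, 8}  B5 = {4, 5, 6, 7}  B6 = {1, 2, 4, 9}
Tree: B1–B2, B2–B3, B2–B4, B1–B5, B3–B6
The largest bag has 4 vertices, giving width 3; this decomposition certifies tw(G) ≤ 3. On the other hand G contains the 4-clique {1, 2, 4, 9}. A clique must lie in a single bag of any decomposition, so no decomposition can have width below 3. Therefore the treewidth is 3.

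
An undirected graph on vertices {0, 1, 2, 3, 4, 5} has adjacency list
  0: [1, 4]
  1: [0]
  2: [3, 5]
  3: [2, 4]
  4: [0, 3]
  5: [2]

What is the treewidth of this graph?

A width-1 tree decomposition is:
Bags: B1 = {2, 5}  B2 = {2, 3}  B3 = {3, 4}  B4 = {0, 4}  B5 = {0, 1}
Tree: B1–B2, B2–B3, B3–B4, B4–B5
The largest bag has 2 vertices, giving width 1; this decomposition certifies tw(G) ≤ 1. Any graph with an edge has treewidth ≥ 1, and G has the edge 5–2. The upper and lower bounds meet at 1, so that is the treewidth.

1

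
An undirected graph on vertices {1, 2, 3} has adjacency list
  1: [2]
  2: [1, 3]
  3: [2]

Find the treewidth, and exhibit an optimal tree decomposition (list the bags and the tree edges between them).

Treewidth 1.
One optimal decomposition is:
Bags: B1 = {1, 2}  B2 = {2, 3}
Tree: B1–B2

Every bag has size at most 2, so the width is 2 − 1 = 1 and tw(G) ≤ 1. Since G has at least one edge (e.g. 1–2), it is not an edgeless graph, so tw(G) ≥ 1. Combining the bounds, tw(G) = 1.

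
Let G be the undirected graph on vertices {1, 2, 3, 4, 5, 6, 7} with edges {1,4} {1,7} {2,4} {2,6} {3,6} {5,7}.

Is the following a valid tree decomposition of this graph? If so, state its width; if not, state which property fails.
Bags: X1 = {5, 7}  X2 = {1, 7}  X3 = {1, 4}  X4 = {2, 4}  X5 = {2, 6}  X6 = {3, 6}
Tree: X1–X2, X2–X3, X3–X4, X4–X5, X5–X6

Every vertex of G appears in some bag (union = {1, 2, 3, 4, 5, 6, 7}); every edge is covered by a bag; and for each vertex v the set of bags containing v is connected in the bag tree. The decomposition is therefore valid. The largest bag has 2 vertices, so the width is 1.

Yes; width 1.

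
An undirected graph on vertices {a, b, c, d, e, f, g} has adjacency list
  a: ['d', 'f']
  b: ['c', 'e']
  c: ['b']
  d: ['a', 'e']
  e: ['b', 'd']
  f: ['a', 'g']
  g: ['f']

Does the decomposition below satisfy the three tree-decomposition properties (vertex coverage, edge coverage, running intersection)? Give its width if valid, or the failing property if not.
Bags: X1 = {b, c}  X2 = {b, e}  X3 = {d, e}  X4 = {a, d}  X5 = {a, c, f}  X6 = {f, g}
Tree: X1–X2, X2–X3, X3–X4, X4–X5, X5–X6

No — bags containing vertex c are not connected in the tree.

A tree decomposition must satisfy three properties: every vertex lies in some bag; for every edge, both endpoints lie together in some bag; and for every vertex, the bags containing it form a connected subtree. Here bags containing vertex c are not connected in the tree, so the decomposition is invalid.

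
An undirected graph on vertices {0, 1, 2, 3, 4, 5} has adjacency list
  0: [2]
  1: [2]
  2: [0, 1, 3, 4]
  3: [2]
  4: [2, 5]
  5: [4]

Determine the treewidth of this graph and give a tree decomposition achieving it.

The largest bag has 2 vertices, giving width 1; this decomposition certifies tw(G) ≤ 1. Any graph with an edge has treewidth ≥ 1, and G has the edge 3–2. Combining the bounds, tw(G) = 1.

Treewidth 1.
One optimal decomposition is:
Bags: B1 = {2, 3}  B2 = {1, 2}  B3 = {0, 2}  B4 = {2, 4}  B5 = {4, 5}
Tree: B1–B2, B1–B3, B3–B4, B4–B5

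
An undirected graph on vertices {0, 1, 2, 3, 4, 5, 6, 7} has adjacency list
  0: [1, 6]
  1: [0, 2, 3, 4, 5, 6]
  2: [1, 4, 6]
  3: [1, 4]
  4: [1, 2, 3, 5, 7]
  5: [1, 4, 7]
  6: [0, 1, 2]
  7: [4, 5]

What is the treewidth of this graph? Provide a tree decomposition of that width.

Treewidth 2.
Bags: B1 = {1, 4, 5}  B2 = {4, 5, 7}  B3 = {1, 2, 4}  B4 = {1, 3, 4}  B5 = {1, 2, 6}  B6 = {0, 1, 6}
Tree: B1–B2, B1–B3, B1–B4, B3–B5, B5–B6

The largest bag has 3 vertices, giving width 2; this decomposition certifies tw(G) ≤ 2. On the other hand G contains the 3-clique {0, 1, 6}. A clique must lie in a single bag of any decomposition, so no decomposition can have width below 2. The upper and lower bounds meet at 2, so that is the treewidth.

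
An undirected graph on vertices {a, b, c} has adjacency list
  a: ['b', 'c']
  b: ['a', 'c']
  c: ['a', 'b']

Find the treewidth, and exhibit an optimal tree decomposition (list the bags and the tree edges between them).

Treewidth 2.
Bags: B1 = {a, b, c}
Tree: (single bag)

A single bag containing all 3 vertices is trivially a valid decomposition of width 2. Conversely, {a, b, c} is a clique of size 3, and the vertices of any clique must share a bag in every tree decomposition; so some bag has ≥ 3 vertices and tw(G) ≥ 2. The upper and lower bounds meet at 2, so that is the treewidth.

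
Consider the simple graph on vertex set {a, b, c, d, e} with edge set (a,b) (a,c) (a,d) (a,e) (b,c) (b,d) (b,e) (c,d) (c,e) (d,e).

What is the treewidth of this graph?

A width-4 tree decomposition is:
Bags: B1 = {a, b, c, d, e}
Tree: (single bag)
With just one bag of size 5, the width is 5 − 1 = 4, so tw(G) ≤ 4. On the other hand G contains the 5-clique {a, b, c, d, e}. A clique must lie in a single bag of any decomposition, so no decomposition can have width below 4. Therefore the treewidth is 4.

4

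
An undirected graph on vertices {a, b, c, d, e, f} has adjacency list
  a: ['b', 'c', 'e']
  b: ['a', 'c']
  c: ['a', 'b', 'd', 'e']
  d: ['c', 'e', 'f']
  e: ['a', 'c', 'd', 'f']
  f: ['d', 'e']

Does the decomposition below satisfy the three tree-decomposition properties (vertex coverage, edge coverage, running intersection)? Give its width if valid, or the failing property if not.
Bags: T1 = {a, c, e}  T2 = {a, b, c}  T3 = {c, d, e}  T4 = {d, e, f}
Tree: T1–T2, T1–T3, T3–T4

Yes; width 2.

Vertex coverage: the bags together contain {a, b, c, d, e, f}, the full vertex set. Edge coverage: each edge of G has both endpoints in at least one bag. Running intersection: for every vertex, the bags containing it form a connected subtree. All three properties hold, so this is a valid tree decomposition of width max|bag| − 1 = 2, and hence tw(G) ≤ 2.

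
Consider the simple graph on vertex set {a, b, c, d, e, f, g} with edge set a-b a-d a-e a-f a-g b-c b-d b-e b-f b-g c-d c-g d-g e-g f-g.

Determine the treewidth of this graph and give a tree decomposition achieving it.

Treewidth 3.
One optimal decomposition is:
Bags: B1 = {a, b, d, g}  B2 = {b, c, d, g}  B3 = {a, b, e, g}  B4 = {a, b, f, g}
Tree: B1–B2, B1–B3, B3–B4

The largest bag has 4 vertices, giving width 3; this decomposition certifies tw(G) ≤ 3. For the lower bound, the 4 vertices {b, c, d, g} are pairwise adjacent, and any tree decomposition puts a clique entirely inside one bag — forcing width ≥ 3. Combining the bounds, tw(G) = 3.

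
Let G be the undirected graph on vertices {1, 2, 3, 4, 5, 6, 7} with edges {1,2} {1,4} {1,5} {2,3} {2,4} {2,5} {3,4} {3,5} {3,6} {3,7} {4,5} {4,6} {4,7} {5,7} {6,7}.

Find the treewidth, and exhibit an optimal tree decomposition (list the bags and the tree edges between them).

Treewidth 3.
Bags: B1 = {1, 2, 4, 5}  B2 = {2, 3, 4, 5}  B3 = {3, 4, 5, 7}  B4 = {3, 4, 6, 7}
Tree: B1–B2, B2–B3, B3–B4

Each bag holds 4 vertices, so the decomposition has width 3, which upper-bounds the treewidth. On the other hand G contains the 4-clique {1, 2, 4, 5}. A clique must lie in a single bag of any decomposition, so no decomposition can have width below 3. Therefore the treewidth is 3.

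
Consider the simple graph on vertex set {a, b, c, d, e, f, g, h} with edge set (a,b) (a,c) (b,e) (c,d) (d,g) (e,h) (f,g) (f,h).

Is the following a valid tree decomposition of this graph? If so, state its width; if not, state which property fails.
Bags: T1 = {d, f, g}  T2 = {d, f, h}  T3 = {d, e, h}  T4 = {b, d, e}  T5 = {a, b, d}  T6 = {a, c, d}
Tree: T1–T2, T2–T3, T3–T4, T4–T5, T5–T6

Yes; width 2.

Vertex coverage: the bags together contain {a, b, c, d, e, f, g, h}, the full vertex set. Edge coverage: each edge of G has both endpoints in at least one bag. Running intersection: for every vertex, the bags containing it form a connected subtree. All three properties hold, so this is a valid tree decomposition of width max|bag| − 1 = 2, and hence tw(G) ≤ 2.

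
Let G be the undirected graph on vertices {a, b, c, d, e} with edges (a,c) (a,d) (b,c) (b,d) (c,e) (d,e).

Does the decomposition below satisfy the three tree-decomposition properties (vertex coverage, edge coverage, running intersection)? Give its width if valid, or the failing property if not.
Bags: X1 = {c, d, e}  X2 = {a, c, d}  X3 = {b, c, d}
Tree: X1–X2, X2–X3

Yes; width 2.

Vertex coverage: the bags together contain {a, b, c, d, e}, the full vertex set. Edge coverage: each edge of G has both endpoints in at least one bag. Running intersection: for every vertex, the bags containing it form a connected subtree. All three properties hold, so this is a valid tree decomposition of width max|bag| − 1 = 2, and hence tw(G) ≤ 2.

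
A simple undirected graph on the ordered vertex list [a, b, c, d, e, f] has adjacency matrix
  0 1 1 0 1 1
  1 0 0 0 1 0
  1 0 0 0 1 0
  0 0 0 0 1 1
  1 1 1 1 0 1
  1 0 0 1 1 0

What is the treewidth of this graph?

2

A width-2 tree decomposition is:
Bags: B1 = {d, e, f}  B2 = {a, e, f}  B3 = {a, c, e}  B4 = {a, b, e}
Tree: B1–B2, B2–B3, B2–B4
Every bag has size at most 3, so the width is 3 − 1 = 2 and tw(G) ≤ 2. On the other hand G contains the 3-clique {d, e, f}. A clique must lie in a single bag of any decomposition, so no decomposition can have width below 2. Hence tw(G) = 2 exactly.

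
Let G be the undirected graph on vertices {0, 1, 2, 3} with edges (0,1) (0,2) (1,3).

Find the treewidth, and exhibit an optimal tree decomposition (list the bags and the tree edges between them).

The largest bag has 2 vertices, giving width 1; this decomposition certifies tw(G) ≤ 1. Any graph with an edge has treewidth ≥ 1, and G has the edge 2–0. Therefore the treewidth is 1.

Treewidth 1.
One such decomposition:
Bags: B1 = {0, 2}  B2 = {0, 1}  B3 = {1, 3}
Tree: B1–B2, B2–B3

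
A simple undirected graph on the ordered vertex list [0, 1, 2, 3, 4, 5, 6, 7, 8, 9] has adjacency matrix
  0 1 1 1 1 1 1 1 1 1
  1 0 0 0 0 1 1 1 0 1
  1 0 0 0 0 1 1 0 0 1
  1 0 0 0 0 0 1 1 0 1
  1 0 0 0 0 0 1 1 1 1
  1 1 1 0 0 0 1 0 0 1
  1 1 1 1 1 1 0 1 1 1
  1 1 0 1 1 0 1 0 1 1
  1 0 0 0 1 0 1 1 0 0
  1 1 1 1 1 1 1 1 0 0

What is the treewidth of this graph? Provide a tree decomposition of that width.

The largest bag has 5 vertices, giving width 4; this decomposition certifies tw(G) ≤ 4. For the lower bound, the 5 vertices {0, 4, 6, 7, 8} are pairwise adjacent, and any tree decomposition puts a clique entirely inside one bag — forcing width ≥ 4. Hence tw(G) = 4 exactly.

Treewidth 4.
One optimal decomposition is:
Bags: B1 = {0, 1, 6, 7, 9}  B2 = {0, 1, 5, 6, 9}  B3 = {0, 4, 6, 7, 9}  B4 = {0, 3, 6, 7, 9}  B5 = {0, 2, 5, 6, 9}  B6 = {0, 4, 6, 7, 8}
Tree: B1–B2, B1–B3, B1–B4, B2–B5, B3–B6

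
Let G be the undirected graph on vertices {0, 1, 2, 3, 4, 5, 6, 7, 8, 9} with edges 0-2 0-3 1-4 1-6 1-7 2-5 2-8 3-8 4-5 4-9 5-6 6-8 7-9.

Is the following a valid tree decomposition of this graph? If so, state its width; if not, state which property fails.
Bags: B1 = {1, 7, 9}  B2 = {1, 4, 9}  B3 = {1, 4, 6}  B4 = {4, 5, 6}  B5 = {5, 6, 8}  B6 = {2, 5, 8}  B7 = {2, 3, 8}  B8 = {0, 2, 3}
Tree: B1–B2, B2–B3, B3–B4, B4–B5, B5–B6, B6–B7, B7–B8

Vertex coverage: the bags together contain {0, 1, 2, 3, 4, 5, 6, 7, 8, 9}, the full vertex set. Edge coverage: each edge of G has both endpoints in at least one bag. Running intersection: for every vertex, the bags containing it form a connected subtree. All three properties hold, so this is a valid tree decomposition of width max|bag| − 1 = 2, and hence tw(G) ≤ 2.

Yes; width 2.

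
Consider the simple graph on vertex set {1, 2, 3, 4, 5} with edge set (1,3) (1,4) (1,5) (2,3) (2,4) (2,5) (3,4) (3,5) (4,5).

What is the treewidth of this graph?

A width-3 tree decomposition is:
Bags: B1 = {1, 3, 4, 5}  B2 = {2, 3, 4, 5}
Tree: B1–B2
Each bag holds 4 vertices, so the decomposition has width 3, which upper-bounds the treewidth. Conversely, {1, 3, 4, 5} is a clique of size 4, and the vertices of any clique must share a bag in every tree decomposition; so some bag has ≥ 4 vertices and tw(G) ≥ 3. Therefore the treewidth is 3.

3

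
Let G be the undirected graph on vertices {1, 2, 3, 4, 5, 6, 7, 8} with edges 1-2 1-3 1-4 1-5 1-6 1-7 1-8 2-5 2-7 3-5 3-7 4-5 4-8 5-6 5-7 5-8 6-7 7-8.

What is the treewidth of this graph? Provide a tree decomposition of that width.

Treewidth 3.
Bags: B1 = {1, 4, 5, 8}  B2 = {1, 5, 7, 8}  B3 = {1, 5, 6, 7}  B4 = {1, 2, 5, 7}  B5 = {1, 3, 5, 7}
Tree: B1–B2, B2–B3, B2–B4, B2–B5

Each bag holds 4 vertices, so the decomposition has width 3, which upper-bounds the treewidth. On the other hand G contains the 4-clique {1, 4, 5, 8}. A clique must lie in a single bag of any decomposition, so no decomposition can have width below 3. The upper and lower bounds meet at 3, so that is the treewidth.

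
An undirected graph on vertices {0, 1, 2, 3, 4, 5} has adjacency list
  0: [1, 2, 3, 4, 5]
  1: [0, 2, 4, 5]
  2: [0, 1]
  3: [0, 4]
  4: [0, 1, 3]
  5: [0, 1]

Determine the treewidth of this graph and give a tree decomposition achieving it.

Treewidth 2.
One such decomposition:
Bags: B1 = {0, 1, 4}  B2 = {0, 1, 2}  B3 = {0, 1, 5}  B4 = {0, 3, 4}
Tree: B1–B2, B1–B3, B1–B4

Every bag has size at most 3, so the width is 3 − 1 = 2 and tw(G) ≤ 2. On the other hand G contains the 3-clique {0, 1, 2}. A clique must lie in a single bag of any decomposition, so no decomposition can have width below 2. Hence tw(G) = 2 exactly.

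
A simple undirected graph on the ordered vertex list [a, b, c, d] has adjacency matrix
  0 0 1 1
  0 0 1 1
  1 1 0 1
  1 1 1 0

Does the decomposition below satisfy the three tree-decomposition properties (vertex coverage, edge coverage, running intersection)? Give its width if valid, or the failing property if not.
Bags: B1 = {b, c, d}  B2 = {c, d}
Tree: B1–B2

No — vertex a appears in no bag.

A tree decomposition must satisfy three properties: every vertex lies in some bag; for every edge, both endpoints lie together in some bag; and for every vertex, the bags containing it form a connected subtree. Here vertex a appears in no bag, so the decomposition is invalid.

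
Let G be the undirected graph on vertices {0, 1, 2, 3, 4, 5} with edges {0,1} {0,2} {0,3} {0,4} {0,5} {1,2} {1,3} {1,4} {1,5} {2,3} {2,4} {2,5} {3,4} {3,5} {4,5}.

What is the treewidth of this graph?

5

A width-5 tree decomposition is:
Bags: B1 = {0, 1, 2, 3, 4, 5}
Tree: (single bag)
With just one bag of size 6, the width is 6 − 1 = 5, so tw(G) ≤ 5. On the other hand G contains the 6-clique {0, 1, 2, 3, 4, 5}. A clique must lie in a single bag of any decomposition, so no decomposition can have width below 5. The upper and lower bounds meet at 5, so that is the treewidth.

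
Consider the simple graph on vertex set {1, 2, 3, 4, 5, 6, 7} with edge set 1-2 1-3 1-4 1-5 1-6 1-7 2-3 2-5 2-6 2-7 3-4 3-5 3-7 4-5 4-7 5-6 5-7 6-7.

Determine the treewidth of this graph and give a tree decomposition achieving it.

Every bag has size at most 5, so the width is 5 − 1 = 4 and tw(G) ≤ 4. Conversely, {1, 2, 3, 5, 7} is a clique of size 5, and the vertices of any clique must share a bag in every tree decomposition; so some bag has ≥ 5 vertices and tw(G) ≥ 4. The upper and lower bounds meet at 4, so that is the treewidth.

Treewidth 4.
One optimal decomposition is:
Bags: B1 = {1, 2, 5, 6, 7}  B2 = {1, 2, 3, 5, 7}  B3 = {1, 3, 4, 5, 7}
Tree: B1–B2, B2–B3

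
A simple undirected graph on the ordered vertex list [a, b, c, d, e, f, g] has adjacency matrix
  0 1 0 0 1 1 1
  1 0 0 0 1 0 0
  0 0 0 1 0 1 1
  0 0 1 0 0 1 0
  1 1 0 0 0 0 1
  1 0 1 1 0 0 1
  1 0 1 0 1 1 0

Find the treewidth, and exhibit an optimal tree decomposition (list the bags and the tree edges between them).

Every bag has size at most 3, so the width is 3 − 1 = 2 and tw(G) ≤ 2. Conversely, {a, e, g} is a clique of size 3, and the vertices of any clique must share a bag in every tree decomposition; so some bag has ≥ 3 vertices and tw(G) ≥ 2. Therefore the treewidth is 2.

Treewidth 2.
One such decomposition:
Bags: B1 = {a, f, g}  B2 = {c, f, g}  B3 = {c, d, f}  B4 = {a, e, g}  B5 = {a, b, e}
Tree: B1–B2, B2–B3, B1–B4, B4–B5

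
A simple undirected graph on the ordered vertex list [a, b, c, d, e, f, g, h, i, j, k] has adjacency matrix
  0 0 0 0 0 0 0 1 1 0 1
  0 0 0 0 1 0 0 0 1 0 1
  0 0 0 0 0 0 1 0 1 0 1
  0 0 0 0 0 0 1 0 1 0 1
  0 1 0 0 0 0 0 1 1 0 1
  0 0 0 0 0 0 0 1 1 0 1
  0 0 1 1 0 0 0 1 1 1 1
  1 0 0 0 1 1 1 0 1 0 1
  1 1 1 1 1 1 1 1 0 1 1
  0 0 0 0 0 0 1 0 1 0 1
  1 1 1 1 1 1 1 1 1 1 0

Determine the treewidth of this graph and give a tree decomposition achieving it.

Each bag holds 4 vertices, so the decomposition has width 3, which upper-bounds the treewidth. Conversely, {f, h, i, k} is a clique of size 4, and the vertices of any clique must share a bag in every tree decomposition; so some bag has ≥ 4 vertices and tw(G) ≥ 3. Hence tw(G) = 3 exactly.

Treewidth 3.
One optimal decomposition is:
Bags: B1 = {g, h, i, k}  B2 = {c, g, i, k}  B3 = {d, g, i, k}  B4 = {g, i, j, k}  B5 = {f, h, i, k}  B6 = {e, h, i, k}  B7 = {a, h, i, k}  B8 = {b, e, i, k}
Tree: B1–B2, B1–B3, B3–B4, B1–B5, B5–B6, B1–B7, B6–B8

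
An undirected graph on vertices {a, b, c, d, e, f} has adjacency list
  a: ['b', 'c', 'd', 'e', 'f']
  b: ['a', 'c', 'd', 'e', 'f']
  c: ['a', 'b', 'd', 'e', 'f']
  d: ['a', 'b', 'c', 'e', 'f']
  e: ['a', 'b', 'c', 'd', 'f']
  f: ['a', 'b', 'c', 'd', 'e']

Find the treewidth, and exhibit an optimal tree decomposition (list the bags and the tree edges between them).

With just one bag of size 6, the width is 6 − 1 = 5, so tw(G) ≤ 5. For the lower bound, the 6 vertices {a, b, c, d, e, f} are pairwise adjacent, and any tree decomposition puts a clique entirely inside one bag — forcing width ≥ 5. Hence tw(G) = 5 exactly.

Treewidth 5.
Bags: B1 = {a, b, c, d, e, f}
Tree: (single bag)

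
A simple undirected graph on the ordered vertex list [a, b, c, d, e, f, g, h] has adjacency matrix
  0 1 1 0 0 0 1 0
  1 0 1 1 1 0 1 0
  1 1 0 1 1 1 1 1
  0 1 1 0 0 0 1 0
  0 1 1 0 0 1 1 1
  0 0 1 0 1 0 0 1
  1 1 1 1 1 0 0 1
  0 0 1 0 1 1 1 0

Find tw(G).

3

A width-3 tree decomposition is:
Bags: B1 = {b, c, e, g}  B2 = {a, b, c, g}  B3 = {c, e, g, h}  B4 = {c, e, f, h}  B5 = {b, c, d, g}
Tree: B1–B2, B1–B3, B3–B4, B1–B5
Every bag has size at most 4, so the width is 4 − 1 = 3 and tw(G) ≤ 3. On the other hand G contains the 4-clique {c, e, g, h}. A clique must lie in a single bag of any decomposition, so no decomposition can have width below 3. The upper and lower bounds meet at 3, so that is the treewidth.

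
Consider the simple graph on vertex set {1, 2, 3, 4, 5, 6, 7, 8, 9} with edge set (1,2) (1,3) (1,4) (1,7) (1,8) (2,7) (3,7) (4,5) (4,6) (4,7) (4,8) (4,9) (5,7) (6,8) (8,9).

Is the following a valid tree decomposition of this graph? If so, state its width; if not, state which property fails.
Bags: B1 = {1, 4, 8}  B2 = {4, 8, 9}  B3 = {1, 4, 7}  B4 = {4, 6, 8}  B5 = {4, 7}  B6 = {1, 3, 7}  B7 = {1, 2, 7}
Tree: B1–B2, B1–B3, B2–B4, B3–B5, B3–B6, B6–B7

No — vertex 5 appears in no bag.

A tree decomposition must satisfy three properties: every vertex lies in some bag; for every edge, both endpoints lie together in some bag; and for every vertex, the bags containing it form a connected subtree. Here vertex 5 appears in no bag, so the decomposition is invalid.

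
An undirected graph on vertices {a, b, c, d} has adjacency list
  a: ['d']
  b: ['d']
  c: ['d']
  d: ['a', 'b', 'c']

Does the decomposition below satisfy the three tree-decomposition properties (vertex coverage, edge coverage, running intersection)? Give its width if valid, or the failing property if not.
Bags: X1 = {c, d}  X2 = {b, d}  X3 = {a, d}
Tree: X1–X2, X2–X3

Yes; width 1.

Vertex coverage: the bags together contain {a, b, c, d}, the full vertex set. Edge coverage: each edge of G has both endpoints in at least one bag. Running intersection: for every vertex, the bags containing it form a connected subtree. All three properties hold, so this is a valid tree decomposition of width max|bag| − 1 = 1, and hence tw(G) ≤ 1.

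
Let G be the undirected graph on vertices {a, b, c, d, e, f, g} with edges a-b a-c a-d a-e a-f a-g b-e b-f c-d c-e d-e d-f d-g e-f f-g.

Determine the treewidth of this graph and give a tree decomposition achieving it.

Every bag has size at most 4, so the width is 4 − 1 = 3 and tw(G) ≤ 3. For the lower bound, the 4 vertices {a, d, f, g} are pairwise adjacent, and any tree decomposition puts a clique entirely inside one bag — forcing width ≥ 3. Combining the bounds, tw(G) = 3.

Treewidth 3.
Bags: B1 = {a, d, e, f}  B2 = {a, b, e, f}  B3 = {a, d, f, g}  B4 = {a, c, d, e}
Tree: B1–B2, B1–B3, B1–B4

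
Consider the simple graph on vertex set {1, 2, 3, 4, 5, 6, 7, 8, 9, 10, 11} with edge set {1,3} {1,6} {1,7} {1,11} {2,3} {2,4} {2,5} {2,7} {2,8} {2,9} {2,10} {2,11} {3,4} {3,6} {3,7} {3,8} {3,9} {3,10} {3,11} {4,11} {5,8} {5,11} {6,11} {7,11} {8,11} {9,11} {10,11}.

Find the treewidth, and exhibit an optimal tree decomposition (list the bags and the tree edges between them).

Treewidth 3.
One optimal decomposition is:
Bags: B1 = {2, 3, 8, 11}  B2 = {2, 3, 7, 11}  B3 = {2, 5, 8, 11}  B4 = {2, 3, 9, 11}  B5 = {2, 3, 4, 11}  B6 = {2, 3, 10, 11}  B7 = {1, 3, 7, 11}  B8 = {1, 3, 6, 11}
Tree: B1–B2, B1–B3, B2–B4, B1–B5, B2–B6, B2–B7, B7–B8

Every bag has size at most 4, so the width is 4 − 1 = 3 and tw(G) ≤ 3. For the lower bound, the 4 vertices {1, 3, 6, 11} are pairwise adjacent, and any tree decomposition puts a clique entirely inside one bag — forcing width ≥ 3. Therefore the treewidth is 3.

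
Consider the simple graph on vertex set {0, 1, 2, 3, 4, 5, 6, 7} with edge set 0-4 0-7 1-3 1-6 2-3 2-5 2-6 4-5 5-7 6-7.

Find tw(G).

2

A width-2 tree decomposition is:
Bags: B1 = {0, 4, 5}  B2 = {0, 5, 7}  B3 = {2, 5, 7}  B4 = {2, 6, 7}  B5 = {2, 3, 6}  B6 = {1, 3, 6}
Tree: B1–B2, B2–B3, B3–B4, B4–B5, B5–B6
Every bag has size at most 3, so the width is 3 − 1 = 2 and tw(G) ≤ 2. For the lower bound, G contains the cycle 4–0–7–5–4, so G is not a forest; only forests have treewidth ≤ 1, hence tw(G) ≥ 2. Therefore the treewidth is 2.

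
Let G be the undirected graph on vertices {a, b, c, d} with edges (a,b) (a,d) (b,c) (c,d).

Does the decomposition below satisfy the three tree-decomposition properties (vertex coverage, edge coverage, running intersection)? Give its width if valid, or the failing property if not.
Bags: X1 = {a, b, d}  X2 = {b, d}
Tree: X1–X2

A tree decomposition must satisfy three properties: every vertex lies in some bag; for every edge, both endpoints lie together in some bag; and for every vertex, the bags containing it form a connected subtree. Here vertex c appears in no bag, so the decomposition is invalid.

No — vertex c appears in no bag.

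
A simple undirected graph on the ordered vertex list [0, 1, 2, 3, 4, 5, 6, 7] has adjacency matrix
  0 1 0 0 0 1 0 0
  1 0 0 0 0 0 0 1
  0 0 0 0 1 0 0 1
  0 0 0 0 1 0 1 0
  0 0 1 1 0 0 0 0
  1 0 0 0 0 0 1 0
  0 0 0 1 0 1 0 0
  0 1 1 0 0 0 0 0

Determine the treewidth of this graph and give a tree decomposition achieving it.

Every bag has size at most 3, so the width is 3 − 1 = 2 and tw(G) ≤ 2. The edges 1–7–2–4–3–6–5–0–1 form a cycle, so G is not a tree and its treewidth is at least 2. The upper and lower bounds meet at 2, so that is the treewidth.

Treewidth 2.
One optimal decomposition is:
Bags: B1 = {1, 2, 7}  B2 = {1, 2, 4}  B3 = {1, 3, 4}  B4 = {1, 3, 6}  B5 = {1, 5, 6}  B6 = {0, 1, 5}
Tree: B1–B2, B2–B3, B3–B4, B4–B5, B5–B6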